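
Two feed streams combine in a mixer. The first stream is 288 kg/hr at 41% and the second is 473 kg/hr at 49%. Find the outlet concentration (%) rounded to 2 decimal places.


Mass balance on solute: F1*x1 + F2*x2 = F3*x3
F3 = F1 + F2 = 288 + 473 = 761 kg/hr
x3 = (F1*x1 + F2*x2)/F3
x3 = (288*0.41 + 473*0.49) / 761
x3 = 45.97%


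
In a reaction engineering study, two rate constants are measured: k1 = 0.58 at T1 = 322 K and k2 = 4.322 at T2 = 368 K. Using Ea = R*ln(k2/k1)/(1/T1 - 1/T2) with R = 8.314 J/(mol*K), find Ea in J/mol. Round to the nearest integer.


Ea = R * ln(k2/k1) / (1/T1 - 1/T2)
ln(k2/k1) = ln(4.322/0.58) = 2.0084454
1/T1 - 1/T2 = 1/322 - 1/368 = 0.000388198758
Ea = 8.314 * 2.0084454 / 0.000388198758
Ea = 43015 J/mol


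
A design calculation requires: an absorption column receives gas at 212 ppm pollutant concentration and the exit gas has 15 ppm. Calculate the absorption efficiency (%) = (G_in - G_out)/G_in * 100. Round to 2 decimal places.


Efficiency = (G_in - G_out) / G_in * 100%
Efficiency = (212 - 15) / 212 * 100
Efficiency = 197 / 212 * 100
Efficiency = 92.92%


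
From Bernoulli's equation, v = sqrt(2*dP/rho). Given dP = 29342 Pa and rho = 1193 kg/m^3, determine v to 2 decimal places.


v = sqrt(2*dP/rho)
v = sqrt(2*29342/1193)
v = sqrt(49.190277)
v = 7.01 m/s


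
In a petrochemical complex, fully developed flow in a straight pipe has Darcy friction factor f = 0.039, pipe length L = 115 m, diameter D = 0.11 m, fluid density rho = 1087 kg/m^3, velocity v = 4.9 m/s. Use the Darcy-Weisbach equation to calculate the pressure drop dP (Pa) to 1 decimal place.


dP = f * (L/D) * (rho*v^2/2)
dP = 0.039 * (115/0.11) * (1087*4.9^2/2)
L/D = 1045.45454545
rho*v^2/2 = 1087*24.01/2 = 13049.435
dP = 0.039 * 1045.45454545 * 13049.435
dP = 532061.1 Pa


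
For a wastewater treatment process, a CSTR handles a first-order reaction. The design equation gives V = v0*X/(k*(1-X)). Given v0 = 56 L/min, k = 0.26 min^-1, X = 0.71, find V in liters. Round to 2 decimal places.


V = v0 * X / (k * (1 - X))
V = 56 * 0.71 / (0.26 * (1 - 0.71))
V = 39.76 / (0.26 * 0.29)
V = 39.76 / 0.0754
V = 527.32 L


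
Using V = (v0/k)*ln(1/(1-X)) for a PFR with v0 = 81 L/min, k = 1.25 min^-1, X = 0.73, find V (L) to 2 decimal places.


V = (v0/k) * ln(1/(1-X))
V = (81/1.25) * ln(1/(1-0.73))
V = 64.8 * ln(3.703704)
V = 64.8 * 1.309333
V = 84.84 L


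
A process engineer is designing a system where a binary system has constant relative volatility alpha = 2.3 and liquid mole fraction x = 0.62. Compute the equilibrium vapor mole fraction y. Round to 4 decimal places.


y = alpha*x / (1 + (alpha-1)*x)
y = 2.3*0.62 / (1 + (2.3-1)*0.62)
y = 1.426 / (1 + 0.806)
y = 1.426 / 1.806
y = 0.7896


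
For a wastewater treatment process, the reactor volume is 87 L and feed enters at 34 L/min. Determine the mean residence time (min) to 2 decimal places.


tau = V / v0
tau = 87 / 34
tau = 2.56 min


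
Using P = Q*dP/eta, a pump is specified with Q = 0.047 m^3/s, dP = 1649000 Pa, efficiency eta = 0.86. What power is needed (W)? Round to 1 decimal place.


P = Q * dP / eta
P = 0.047 * 1649000 / 0.86
P = 77503.0 / 0.86
P = 90119.8 W


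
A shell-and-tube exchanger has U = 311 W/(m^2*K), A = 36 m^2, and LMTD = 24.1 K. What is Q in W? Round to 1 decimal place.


Q = U * A * LMTD
Q = 311 * 36 * 24.1
Q = 269823.6 W


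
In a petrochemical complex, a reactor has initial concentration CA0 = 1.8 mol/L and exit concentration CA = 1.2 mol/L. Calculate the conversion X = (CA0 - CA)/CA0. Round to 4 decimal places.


X = (CA0 - CA) / CA0
X = (1.8 - 1.2) / 1.8
X = 0.6 / 1.8
X = 0.3333


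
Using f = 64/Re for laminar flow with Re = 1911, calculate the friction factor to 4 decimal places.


f = 64 / Re
f = 64 / 1911
f = 0.0335


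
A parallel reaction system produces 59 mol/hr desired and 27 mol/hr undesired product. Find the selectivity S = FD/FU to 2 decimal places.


S = desired product rate / undesired product rate
S = 59 / 27
S = 2.19


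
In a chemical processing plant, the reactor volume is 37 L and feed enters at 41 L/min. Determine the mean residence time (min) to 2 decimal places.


tau = V / v0
tau = 37 / 41
tau = 0.90 min


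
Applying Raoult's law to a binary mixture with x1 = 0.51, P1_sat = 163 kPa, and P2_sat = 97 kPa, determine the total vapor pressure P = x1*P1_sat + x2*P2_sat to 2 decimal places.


P = x1*P1_sat + x2*P2_sat
x2 = 1 - x1 = 1 - 0.51 = 0.49
P = 0.51*163 + 0.49*97
P = 83.13 + 47.53
P = 130.66 kPa


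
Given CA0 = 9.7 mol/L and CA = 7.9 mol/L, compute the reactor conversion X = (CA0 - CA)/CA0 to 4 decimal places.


X = (CA0 - CA) / CA0
X = (9.7 - 7.9) / 9.7
X = 1.8 / 9.7
X = 0.1856


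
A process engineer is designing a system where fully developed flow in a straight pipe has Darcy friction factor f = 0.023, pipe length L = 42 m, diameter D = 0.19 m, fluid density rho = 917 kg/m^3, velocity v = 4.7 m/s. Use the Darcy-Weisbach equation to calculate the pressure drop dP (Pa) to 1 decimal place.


dP = f * (L/D) * (rho*v^2/2)
dP = 0.023 * (42/0.19) * (917*4.7^2/2)
L/D = 221.05263158
rho*v^2/2 = 917*22.09/2 = 10128.265
dP = 0.023 * 221.05263158 * 10128.265
dP = 51494.2 Pa


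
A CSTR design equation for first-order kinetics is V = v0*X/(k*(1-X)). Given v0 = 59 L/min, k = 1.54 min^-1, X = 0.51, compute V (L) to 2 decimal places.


V = v0 * X / (k * (1 - X))
V = 59 * 0.51 / (1.54 * (1 - 0.51))
V = 30.09 / (1.54 * 0.49)
V = 30.09 / 0.7546
V = 39.88 L


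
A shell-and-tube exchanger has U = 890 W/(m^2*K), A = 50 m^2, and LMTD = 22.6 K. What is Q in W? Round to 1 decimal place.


Q = U * A * LMTD
Q = 890 * 50 * 22.6
Q = 1005700.0 W


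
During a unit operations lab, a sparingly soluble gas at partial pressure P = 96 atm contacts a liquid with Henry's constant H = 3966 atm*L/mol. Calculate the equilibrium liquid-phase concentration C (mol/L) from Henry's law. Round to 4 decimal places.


C = P / H
C = 96 / 3966
C = 0.0242 mol/L


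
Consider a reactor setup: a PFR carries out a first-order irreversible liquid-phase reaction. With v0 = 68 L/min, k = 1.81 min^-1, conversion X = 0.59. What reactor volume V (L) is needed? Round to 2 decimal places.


V = (v0/k) * ln(1/(1-X))
V = (68/1.81) * ln(1/(1-0.59))
V = 37.569061 * ln(2.439024)
V = 37.569061 * 0.891598
V = 33.50 L


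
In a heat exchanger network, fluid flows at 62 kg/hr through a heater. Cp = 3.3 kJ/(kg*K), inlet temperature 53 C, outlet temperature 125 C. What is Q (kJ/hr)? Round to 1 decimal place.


Q = m_dot * Cp * (T2 - T1)
Q = 62 * 3.3 * (125 - 53)
Q = 62 * 3.3 * 72
Q = 14731.2 kJ/hr


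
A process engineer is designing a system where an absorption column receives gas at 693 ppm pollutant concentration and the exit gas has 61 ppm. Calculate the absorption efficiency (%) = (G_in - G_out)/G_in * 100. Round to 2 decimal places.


Efficiency = (G_in - G_out) / G_in * 100%
Efficiency = (693 - 61) / 693 * 100
Efficiency = 632 / 693 * 100
Efficiency = 91.20%


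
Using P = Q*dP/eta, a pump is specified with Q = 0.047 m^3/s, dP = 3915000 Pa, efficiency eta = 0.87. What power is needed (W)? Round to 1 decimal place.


P = Q * dP / eta
P = 0.047 * 3915000 / 0.87
P = 184005.0 / 0.87
P = 211500.0 W


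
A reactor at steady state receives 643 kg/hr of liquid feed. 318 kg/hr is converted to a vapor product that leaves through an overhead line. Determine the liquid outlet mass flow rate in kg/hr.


Steady-state mass balance on the main outlet: F_out = F_in - F_removed
F_out = 643 - 318
F_out = 325 kg/hr


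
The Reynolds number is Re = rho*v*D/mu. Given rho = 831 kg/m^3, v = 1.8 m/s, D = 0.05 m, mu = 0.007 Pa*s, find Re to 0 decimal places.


Re = rho * v * D / mu
Re = 831 * 1.8 * 0.05 / 0.007
Re = 74.79 / 0.007
Re = 10684


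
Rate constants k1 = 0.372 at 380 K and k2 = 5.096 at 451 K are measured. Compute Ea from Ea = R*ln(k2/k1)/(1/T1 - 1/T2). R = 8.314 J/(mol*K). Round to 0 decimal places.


Ea = R * ln(k2/k1) / (1/T1 - 1/T2)
ln(k2/k1) = ln(5.096/0.372) = 2.6173173
1/T1 - 1/T2 = 1/380 - 1/451 = 0.000414284047
Ea = 8.314 * 2.6173173 / 0.000414284047
Ea = 52525 J/mol


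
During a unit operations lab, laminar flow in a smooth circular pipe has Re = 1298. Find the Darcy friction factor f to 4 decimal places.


f = 64 / Re
f = 64 / 1298
f = 0.0493


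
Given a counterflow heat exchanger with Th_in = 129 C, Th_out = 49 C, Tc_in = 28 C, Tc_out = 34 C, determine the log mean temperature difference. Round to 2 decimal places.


dT1 = Th_in - Tc_out = 129 - 34 = 95
dT2 = Th_out - Tc_in = 49 - 28 = 21
LMTD = (dT1 - dT2) / ln(dT1/dT2)
LMTD = (95 - 21) / ln(95/21)
LMTD = 49.03 K


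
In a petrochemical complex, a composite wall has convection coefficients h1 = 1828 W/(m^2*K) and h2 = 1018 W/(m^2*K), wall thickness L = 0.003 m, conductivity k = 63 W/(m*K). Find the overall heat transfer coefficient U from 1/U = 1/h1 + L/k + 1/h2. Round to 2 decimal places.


1/U = 1/h1 + L/k + 1/h2
1/U = 1/1828 + 0.003/63 + 1/1018
1/U = 0.000547046 + 4.7619e-05 + 0.0009823183
1/U = 0.0015769833
U = 634.12 W/(m^2*K)


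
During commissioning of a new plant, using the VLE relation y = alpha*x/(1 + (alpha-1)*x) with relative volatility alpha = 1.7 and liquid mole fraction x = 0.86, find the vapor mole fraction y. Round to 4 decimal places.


y = alpha*x / (1 + (alpha-1)*x)
y = 1.7*0.86 / (1 + (1.7-1)*0.86)
y = 1.462 / (1 + 0.602)
y = 1.462 / 1.602
y = 0.9126


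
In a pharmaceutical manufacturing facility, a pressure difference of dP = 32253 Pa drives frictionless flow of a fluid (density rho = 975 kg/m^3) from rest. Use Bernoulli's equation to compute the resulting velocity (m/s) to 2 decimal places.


v = sqrt(2*dP/rho)
v = sqrt(2*32253/975)
v = sqrt(66.16)
v = 8.13 m/s


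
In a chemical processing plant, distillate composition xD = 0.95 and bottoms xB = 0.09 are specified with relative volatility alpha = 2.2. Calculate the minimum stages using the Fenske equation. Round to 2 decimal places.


N_min = ln((xD*(1-xB))/(xB*(1-xD))) / ln(alpha)
Numerator inside ln: 0.8645 / 0.0045 = 192.111111
ln(192.111111) = 5.258074
ln(alpha) = ln(2.2) = 0.788457
N_min = 5.258074 / 0.788457 = 6.67


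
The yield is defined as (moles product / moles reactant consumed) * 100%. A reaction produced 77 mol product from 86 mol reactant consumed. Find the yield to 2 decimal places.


Yield = (moles product / moles consumed) * 100%
Yield = (77 / 86) * 100
Yield = 0.8953 * 100
Yield = 89.53%


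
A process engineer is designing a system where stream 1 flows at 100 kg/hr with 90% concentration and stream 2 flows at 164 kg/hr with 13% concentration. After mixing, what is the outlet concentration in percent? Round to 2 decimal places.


Mass balance on solute: F1*x1 + F2*x2 = F3*x3
F3 = F1 + F2 = 100 + 164 = 264 kg/hr
x3 = (F1*x1 + F2*x2)/F3
x3 = (100*0.9 + 164*0.13) / 264
x3 = 42.17%


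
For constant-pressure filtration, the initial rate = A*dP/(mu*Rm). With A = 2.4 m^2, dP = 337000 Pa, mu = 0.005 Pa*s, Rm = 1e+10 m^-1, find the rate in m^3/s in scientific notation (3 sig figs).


rate = A * dP / (mu * Rm)
rate = 2.4 * 337000 / (0.005 * 1e+10)
rate = 808800.0 / 5.000e+07
rate = 1.62e-02 m^3/s


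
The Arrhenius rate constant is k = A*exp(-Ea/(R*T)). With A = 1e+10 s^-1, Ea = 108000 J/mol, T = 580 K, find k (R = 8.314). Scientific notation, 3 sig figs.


k = A * exp(-Ea/(R*T))
k = 1e+10 * exp(-108000 / (8.314 * 580))
k = 1e+10 * exp(-22.396788)
k = 1.88e+00


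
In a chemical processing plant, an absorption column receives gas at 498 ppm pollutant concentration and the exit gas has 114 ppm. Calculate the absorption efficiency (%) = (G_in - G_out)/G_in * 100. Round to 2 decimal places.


Efficiency = (G_in - G_out) / G_in * 100%
Efficiency = (498 - 114) / 498 * 100
Efficiency = 384 / 498 * 100
Efficiency = 77.11%


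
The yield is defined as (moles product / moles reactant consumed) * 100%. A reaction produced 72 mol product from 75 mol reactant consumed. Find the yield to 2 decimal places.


Yield = (moles product / moles consumed) * 100%
Yield = (72 / 75) * 100
Yield = 0.96 * 100
Yield = 96.00%


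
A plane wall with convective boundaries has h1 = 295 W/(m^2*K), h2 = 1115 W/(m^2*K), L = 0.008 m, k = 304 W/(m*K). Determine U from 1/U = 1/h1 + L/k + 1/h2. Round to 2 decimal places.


1/U = 1/h1 + L/k + 1/h2
1/U = 1/295 + 0.008/304 + 1/1115
1/U = 0.0033898305 + 2.63158e-05 + 0.000896861
1/U = 0.0043130073
U = 231.86 W/(m^2*K)


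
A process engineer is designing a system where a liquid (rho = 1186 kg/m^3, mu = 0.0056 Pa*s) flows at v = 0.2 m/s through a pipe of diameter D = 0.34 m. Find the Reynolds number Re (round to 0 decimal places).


Re = rho * v * D / mu
Re = 1186 * 0.2 * 0.34 / 0.0056
Re = 80.648 / 0.0056
Re = 14401


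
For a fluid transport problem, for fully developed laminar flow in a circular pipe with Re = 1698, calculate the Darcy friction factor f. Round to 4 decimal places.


f = 64 / Re
f = 64 / 1698
f = 0.0377


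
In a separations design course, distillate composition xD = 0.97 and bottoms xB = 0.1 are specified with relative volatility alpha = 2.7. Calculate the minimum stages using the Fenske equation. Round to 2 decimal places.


N_min = ln((xD*(1-xB))/(xB*(1-xD))) / ln(alpha)
Numerator inside ln: 0.873 / 0.003 = 291.0
ln(291.0) = 5.673323
ln(alpha) = ln(2.7) = 0.993252
N_min = 5.673323 / 0.993252 = 5.71


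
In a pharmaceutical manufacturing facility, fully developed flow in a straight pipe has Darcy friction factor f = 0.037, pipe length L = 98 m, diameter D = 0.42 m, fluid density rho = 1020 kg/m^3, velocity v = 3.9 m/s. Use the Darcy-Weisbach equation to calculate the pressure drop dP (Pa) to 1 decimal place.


dP = f * (L/D) * (rho*v^2/2)
dP = 0.037 * (98/0.42) * (1020*3.9^2/2)
L/D = 233.33333333
rho*v^2/2 = 1020*15.21/2 = 7757.1
dP = 0.037 * 233.33333333 * 7757.1
dP = 66969.6 Pa


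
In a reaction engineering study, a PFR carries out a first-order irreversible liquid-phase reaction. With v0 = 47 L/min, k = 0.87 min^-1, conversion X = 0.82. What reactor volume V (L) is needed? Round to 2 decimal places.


V = (v0/k) * ln(1/(1-X))
V = (47/0.87) * ln(1/(1-0.82))
V = 54.022989 * ln(5.555556)
V = 54.022989 * 1.714799
V = 92.64 L


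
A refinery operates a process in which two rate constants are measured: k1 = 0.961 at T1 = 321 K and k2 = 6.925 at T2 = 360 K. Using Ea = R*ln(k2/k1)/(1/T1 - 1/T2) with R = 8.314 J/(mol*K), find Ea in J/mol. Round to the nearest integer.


Ea = R * ln(k2/k1) / (1/T1 - 1/T2)
ln(k2/k1) = ln(6.925/0.961) = 1.9749189
1/T1 - 1/T2 = 1/321 - 1/360 = 0.00033748702
Ea = 8.314 * 1.9749189 / 0.00033748702
Ea = 48652 J/mol


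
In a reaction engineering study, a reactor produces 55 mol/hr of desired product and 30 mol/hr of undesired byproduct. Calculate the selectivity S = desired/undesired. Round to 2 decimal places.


S = desired product rate / undesired product rate
S = 55 / 30
S = 1.83


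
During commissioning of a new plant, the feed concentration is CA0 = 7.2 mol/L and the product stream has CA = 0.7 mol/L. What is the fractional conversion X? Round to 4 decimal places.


X = (CA0 - CA) / CA0
X = (7.2 - 0.7) / 7.2
X = 6.5 / 7.2
X = 0.9028


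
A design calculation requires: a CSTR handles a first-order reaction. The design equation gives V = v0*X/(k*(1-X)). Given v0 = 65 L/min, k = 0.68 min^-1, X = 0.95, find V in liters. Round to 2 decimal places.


V = v0 * X / (k * (1 - X))
V = 65 * 0.95 / (0.68 * (1 - 0.95))
V = 61.75 / (0.68 * 0.05)
V = 61.75 / 0.034
V = 1816.18 L


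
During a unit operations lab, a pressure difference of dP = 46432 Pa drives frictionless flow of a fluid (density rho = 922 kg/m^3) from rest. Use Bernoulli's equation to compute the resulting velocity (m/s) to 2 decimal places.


v = sqrt(2*dP/rho)
v = sqrt(2*46432/922)
v = sqrt(100.720174)
v = 10.04 m/s


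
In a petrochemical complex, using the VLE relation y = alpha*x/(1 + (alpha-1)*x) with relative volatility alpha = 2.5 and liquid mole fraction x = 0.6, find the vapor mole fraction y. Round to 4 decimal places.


y = alpha*x / (1 + (alpha-1)*x)
y = 2.5*0.6 / (1 + (2.5-1)*0.6)
y = 1.5 / (1 + 0.9)
y = 1.5 / 1.9
y = 0.7895


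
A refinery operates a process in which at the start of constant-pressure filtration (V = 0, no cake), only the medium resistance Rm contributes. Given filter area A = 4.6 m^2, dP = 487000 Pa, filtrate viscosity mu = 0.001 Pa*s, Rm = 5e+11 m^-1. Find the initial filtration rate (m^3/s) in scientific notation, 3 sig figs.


rate = A * dP / (mu * Rm)
rate = 4.6 * 487000 / (0.001 * 5e+11)
rate = 2240200.0 / 5.000e+08
rate = 4.48e-03 m^3/s


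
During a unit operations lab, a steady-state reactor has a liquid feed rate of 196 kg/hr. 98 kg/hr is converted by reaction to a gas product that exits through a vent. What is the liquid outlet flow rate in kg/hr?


Steady-state mass balance on the main outlet: F_out = F_in - F_removed
F_out = 196 - 98
F_out = 98 kg/hr


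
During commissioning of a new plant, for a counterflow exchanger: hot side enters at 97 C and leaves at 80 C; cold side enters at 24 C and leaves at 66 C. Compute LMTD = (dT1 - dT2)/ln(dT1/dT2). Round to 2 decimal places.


dT1 = Th_in - Tc_out = 97 - 66 = 31
dT2 = Th_out - Tc_in = 80 - 24 = 56
LMTD = (dT1 - dT2) / ln(dT1/dT2)
LMTD = (31 - 56) / ln(31/56)
LMTD = 42.28 K


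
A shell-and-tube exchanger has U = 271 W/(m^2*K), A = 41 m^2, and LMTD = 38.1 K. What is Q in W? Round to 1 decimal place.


Q = U * A * LMTD
Q = 271 * 41 * 38.1
Q = 423329.1 W


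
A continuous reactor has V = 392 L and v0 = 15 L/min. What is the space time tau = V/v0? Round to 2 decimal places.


tau = V / v0
tau = 392 / 15
tau = 26.13 min


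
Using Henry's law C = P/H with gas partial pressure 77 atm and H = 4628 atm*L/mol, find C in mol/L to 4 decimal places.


C = P / H
C = 77 / 4628
C = 0.0166 mol/L


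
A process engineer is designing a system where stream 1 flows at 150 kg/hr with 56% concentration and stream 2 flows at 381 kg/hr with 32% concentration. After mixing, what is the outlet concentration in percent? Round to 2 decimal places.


Mass balance on solute: F1*x1 + F2*x2 = F3*x3
F3 = F1 + F2 = 150 + 381 = 531 kg/hr
x3 = (F1*x1 + F2*x2)/F3
x3 = (150*0.56 + 381*0.32) / 531
x3 = 38.78%


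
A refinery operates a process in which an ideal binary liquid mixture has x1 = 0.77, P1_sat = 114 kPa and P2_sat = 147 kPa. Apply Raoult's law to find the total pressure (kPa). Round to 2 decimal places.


P = x1*P1_sat + x2*P2_sat
x2 = 1 - x1 = 1 - 0.77 = 0.23
P = 0.77*114 + 0.23*147
P = 87.78 + 33.81
P = 121.59 kPa


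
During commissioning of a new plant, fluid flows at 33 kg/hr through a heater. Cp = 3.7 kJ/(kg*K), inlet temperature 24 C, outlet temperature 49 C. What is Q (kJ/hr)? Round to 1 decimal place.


Q = m_dot * Cp * (T2 - T1)
Q = 33 * 3.7 * (49 - 24)
Q = 33 * 3.7 * 25
Q = 3052.5 kJ/hr


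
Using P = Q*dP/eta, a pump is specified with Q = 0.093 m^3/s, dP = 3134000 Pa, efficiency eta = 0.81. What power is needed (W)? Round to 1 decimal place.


P = Q * dP / eta
P = 0.093 * 3134000 / 0.81
P = 291462.0 / 0.81
P = 359829.6 W


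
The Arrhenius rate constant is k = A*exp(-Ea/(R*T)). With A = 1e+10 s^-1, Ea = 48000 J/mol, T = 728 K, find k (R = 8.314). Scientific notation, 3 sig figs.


k = A * exp(-Ea/(R*T))
k = 1e+10 * exp(-48000 / (8.314 * 728))
k = 1e+10 * exp(-7.930487)
k = 3.60e+06


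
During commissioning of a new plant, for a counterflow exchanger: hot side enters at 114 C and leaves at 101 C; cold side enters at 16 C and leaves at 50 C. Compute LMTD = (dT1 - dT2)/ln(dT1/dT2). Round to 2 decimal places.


dT1 = Th_in - Tc_out = 114 - 50 = 64
dT2 = Th_out - Tc_in = 101 - 16 = 85
LMTD = (dT1 - dT2) / ln(dT1/dT2)
LMTD = (64 - 85) / ln(64/85)
LMTD = 74.00 K


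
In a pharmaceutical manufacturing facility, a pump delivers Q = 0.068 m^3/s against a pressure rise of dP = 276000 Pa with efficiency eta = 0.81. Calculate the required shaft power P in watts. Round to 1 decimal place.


P = Q * dP / eta
P = 0.068 * 276000 / 0.81
P = 18768.0 / 0.81
P = 23170.4 W


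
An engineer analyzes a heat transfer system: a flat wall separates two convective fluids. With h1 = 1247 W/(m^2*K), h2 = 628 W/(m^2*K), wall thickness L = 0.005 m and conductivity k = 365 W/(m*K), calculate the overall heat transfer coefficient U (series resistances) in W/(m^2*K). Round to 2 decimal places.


1/U = 1/h1 + L/k + 1/h2
1/U = 1/1247 + 0.005/365 + 1/628
1/U = 0.0008019246 + 1.36986e-05 + 0.0015923567
1/U = 0.0024079799
U = 415.29 W/(m^2*K)


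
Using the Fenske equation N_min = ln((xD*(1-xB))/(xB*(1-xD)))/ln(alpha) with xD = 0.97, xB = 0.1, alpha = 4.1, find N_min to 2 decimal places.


N_min = ln((xD*(1-xB))/(xB*(1-xD))) / ln(alpha)
Numerator inside ln: 0.873 / 0.003 = 291.0
ln(291.0) = 5.673323
ln(alpha) = ln(4.1) = 1.410987
N_min = 5.673323 / 1.410987 = 4.02


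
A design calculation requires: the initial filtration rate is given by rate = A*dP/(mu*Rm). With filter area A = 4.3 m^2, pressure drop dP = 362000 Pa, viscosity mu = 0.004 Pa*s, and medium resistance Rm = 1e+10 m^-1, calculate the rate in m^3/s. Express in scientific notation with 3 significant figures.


rate = A * dP / (mu * Rm)
rate = 4.3 * 362000 / (0.004 * 1e+10)
rate = 1556600.0 / 4.000e+07
rate = 3.89e-02 m^3/s


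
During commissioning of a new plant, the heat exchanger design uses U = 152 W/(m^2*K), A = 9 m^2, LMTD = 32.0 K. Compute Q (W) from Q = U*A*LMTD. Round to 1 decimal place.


Q = U * A * LMTD
Q = 152 * 9 * 32.0
Q = 43776.0 W


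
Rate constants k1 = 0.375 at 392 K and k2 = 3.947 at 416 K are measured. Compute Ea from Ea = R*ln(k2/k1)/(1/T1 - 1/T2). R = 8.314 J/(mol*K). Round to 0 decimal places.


Ea = R * ln(k2/k1) / (1/T1 - 1/T2)
ln(k2/k1) = ln(3.947/0.375) = 2.353785
1/T1 - 1/T2 = 1/392 - 1/416 = 0.000147174254
Ea = 8.314 * 2.353785 / 0.000147174254
Ea = 132967 J/mol


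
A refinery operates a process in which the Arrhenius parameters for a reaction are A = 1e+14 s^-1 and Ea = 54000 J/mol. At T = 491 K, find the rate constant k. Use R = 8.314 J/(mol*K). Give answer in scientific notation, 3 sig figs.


k = A * exp(-Ea/(R*T))
k = 1e+14 * exp(-54000 / (8.314 * 491))
k = 1e+14 * exp(-13.228246)
k = 1.80e+08


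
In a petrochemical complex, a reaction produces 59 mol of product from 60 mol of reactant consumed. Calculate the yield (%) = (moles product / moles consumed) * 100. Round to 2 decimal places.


Yield = (moles product / moles consumed) * 100%
Yield = (59 / 60) * 100
Yield = 0.9833 * 100
Yield = 98.33%


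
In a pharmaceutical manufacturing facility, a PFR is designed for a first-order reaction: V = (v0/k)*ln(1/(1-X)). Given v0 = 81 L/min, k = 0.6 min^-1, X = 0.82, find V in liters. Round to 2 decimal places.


V = (v0/k) * ln(1/(1-X))
V = (81/0.6) * ln(1/(1-0.82))
V = 135.0 * ln(5.555556)
V = 135.0 * 1.714799
V = 231.50 L


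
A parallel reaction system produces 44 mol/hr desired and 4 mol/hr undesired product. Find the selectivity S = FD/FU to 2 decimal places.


S = desired product rate / undesired product rate
S = 44 / 4
S = 11.00


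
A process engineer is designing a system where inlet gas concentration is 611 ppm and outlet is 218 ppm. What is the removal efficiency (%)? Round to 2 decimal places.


Efficiency = (G_in - G_out) / G_in * 100%
Efficiency = (611 - 218) / 611 * 100
Efficiency = 393 / 611 * 100
Efficiency = 64.32%


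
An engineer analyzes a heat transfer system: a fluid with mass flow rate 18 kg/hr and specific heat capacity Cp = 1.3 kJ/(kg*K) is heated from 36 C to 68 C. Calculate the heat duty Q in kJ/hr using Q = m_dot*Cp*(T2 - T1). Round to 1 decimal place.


Q = m_dot * Cp * (T2 - T1)
Q = 18 * 1.3 * (68 - 36)
Q = 18 * 1.3 * 32
Q = 748.8 kJ/hr


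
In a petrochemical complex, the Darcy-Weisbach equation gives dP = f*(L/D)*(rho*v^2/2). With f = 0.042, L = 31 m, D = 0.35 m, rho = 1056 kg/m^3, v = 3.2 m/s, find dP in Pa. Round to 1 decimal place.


dP = f * (L/D) * (rho*v^2/2)
dP = 0.042 * (31/0.35) * (1056*3.2^2/2)
L/D = 88.57142857
rho*v^2/2 = 1056*10.24/2 = 5406.72
dP = 0.042 * 88.57142857 * 5406.72
dP = 20113.0 Pa


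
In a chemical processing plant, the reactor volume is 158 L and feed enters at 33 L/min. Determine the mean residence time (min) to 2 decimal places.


tau = V / v0
tau = 158 / 33
tau = 4.79 min


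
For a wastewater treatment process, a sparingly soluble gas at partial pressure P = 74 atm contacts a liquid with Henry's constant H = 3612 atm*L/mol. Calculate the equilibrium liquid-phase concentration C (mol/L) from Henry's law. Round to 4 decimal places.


C = P / H
C = 74 / 3612
C = 0.0205 mol/L


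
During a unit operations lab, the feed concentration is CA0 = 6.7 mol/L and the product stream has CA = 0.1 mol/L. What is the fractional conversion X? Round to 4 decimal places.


X = (CA0 - CA) / CA0
X = (6.7 - 0.1) / 6.7
X = 6.6 / 6.7
X = 0.9851


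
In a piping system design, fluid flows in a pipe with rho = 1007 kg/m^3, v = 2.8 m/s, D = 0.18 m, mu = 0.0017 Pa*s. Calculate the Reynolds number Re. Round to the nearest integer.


Re = rho * v * D / mu
Re = 1007 * 2.8 * 0.18 / 0.0017
Re = 507.528 / 0.0017
Re = 298546


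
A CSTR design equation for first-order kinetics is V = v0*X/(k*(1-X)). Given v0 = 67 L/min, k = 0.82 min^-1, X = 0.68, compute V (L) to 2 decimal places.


V = v0 * X / (k * (1 - X))
V = 67 * 0.68 / (0.82 * (1 - 0.68))
V = 45.56 / (0.82 * 0.32)
V = 45.56 / 0.2624
V = 173.63 L


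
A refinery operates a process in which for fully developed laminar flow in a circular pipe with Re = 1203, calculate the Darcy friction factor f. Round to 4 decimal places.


f = 64 / Re
f = 64 / 1203
f = 0.0532


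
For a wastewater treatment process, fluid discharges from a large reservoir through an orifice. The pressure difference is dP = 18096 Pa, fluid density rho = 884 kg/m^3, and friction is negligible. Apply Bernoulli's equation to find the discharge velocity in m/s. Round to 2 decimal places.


v = sqrt(2*dP/rho)
v = sqrt(2*18096/884)
v = sqrt(40.941176)
v = 6.40 m/s


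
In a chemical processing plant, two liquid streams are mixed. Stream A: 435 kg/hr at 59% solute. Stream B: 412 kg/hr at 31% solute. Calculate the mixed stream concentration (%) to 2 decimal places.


Mass balance on solute: F1*x1 + F2*x2 = F3*x3
F3 = F1 + F2 = 435 + 412 = 847 kg/hr
x3 = (F1*x1 + F2*x2)/F3
x3 = (435*0.59 + 412*0.31) / 847
x3 = 45.38%


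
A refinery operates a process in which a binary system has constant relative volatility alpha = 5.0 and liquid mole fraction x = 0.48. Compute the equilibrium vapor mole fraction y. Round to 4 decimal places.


y = alpha*x / (1 + (alpha-1)*x)
y = 5.0*0.48 / (1 + (5.0-1)*0.48)
y = 2.4 / (1 + 1.92)
y = 2.4 / 2.92
y = 0.8219


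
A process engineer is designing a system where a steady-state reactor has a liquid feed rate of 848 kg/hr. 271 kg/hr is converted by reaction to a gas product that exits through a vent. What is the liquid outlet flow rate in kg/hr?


Steady-state mass balance on the main outlet: F_out = F_in - F_removed
F_out = 848 - 271
F_out = 577 kg/hr


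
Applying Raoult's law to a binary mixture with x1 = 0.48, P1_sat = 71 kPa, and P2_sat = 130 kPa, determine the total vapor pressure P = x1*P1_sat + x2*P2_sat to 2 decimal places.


P = x1*P1_sat + x2*P2_sat
x2 = 1 - x1 = 1 - 0.48 = 0.52
P = 0.48*71 + 0.52*130
P = 34.08 + 67.6
P = 101.68 kPa


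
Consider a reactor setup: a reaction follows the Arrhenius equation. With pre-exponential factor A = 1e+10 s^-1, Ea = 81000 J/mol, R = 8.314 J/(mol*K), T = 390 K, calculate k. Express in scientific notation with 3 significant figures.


k = A * exp(-Ea/(R*T))
k = 1e+10 * exp(-81000 / (8.314 * 390))
k = 1e+10 * exp(-24.981033)
k = 1.42e-01


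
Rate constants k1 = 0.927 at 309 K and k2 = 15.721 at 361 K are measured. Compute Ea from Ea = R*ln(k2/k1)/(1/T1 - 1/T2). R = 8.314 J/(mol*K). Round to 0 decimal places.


Ea = R * ln(k2/k1) / (1/T1 - 1/T2)
ln(k2/k1) = ln(15.721/0.927) = 2.8307991
1/T1 - 1/T2 = 1/309 - 1/361 = 0.000466162852
Ea = 8.314 * 2.8307991 / 0.000466162852
Ea = 50487 J/mol


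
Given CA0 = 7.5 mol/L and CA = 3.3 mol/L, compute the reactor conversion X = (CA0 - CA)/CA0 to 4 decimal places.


X = (CA0 - CA) / CA0
X = (7.5 - 3.3) / 7.5
X = 4.2 / 7.5
X = 0.5600


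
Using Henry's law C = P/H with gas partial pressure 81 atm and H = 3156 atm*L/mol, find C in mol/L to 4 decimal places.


C = P / H
C = 81 / 3156
C = 0.0257 mol/L


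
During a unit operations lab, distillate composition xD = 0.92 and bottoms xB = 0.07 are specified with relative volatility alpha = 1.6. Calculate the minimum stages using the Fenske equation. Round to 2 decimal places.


N_min = ln((xD*(1-xB))/(xB*(1-xD))) / ln(alpha)
Numerator inside ln: 0.8556 / 0.0056 = 152.785714
ln(152.785714) = 5.029036
ln(alpha) = ln(1.6) = 0.470004
N_min = 5.029036 / 0.470004 = 10.70


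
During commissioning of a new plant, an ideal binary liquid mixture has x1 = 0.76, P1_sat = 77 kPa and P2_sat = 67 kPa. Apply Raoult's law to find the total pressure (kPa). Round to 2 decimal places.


P = x1*P1_sat + x2*P2_sat
x2 = 1 - x1 = 1 - 0.76 = 0.24
P = 0.76*77 + 0.24*67
P = 58.52 + 16.08
P = 74.60 kPa


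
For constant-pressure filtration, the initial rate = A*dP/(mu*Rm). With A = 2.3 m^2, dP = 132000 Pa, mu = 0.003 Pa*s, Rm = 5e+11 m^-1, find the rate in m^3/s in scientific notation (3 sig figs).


rate = A * dP / (mu * Rm)
rate = 2.3 * 132000 / (0.003 * 5e+11)
rate = 303600.0 / 1.500e+09
rate = 2.02e-04 m^3/s


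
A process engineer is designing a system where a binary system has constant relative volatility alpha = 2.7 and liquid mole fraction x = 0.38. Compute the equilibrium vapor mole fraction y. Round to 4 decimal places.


y = alpha*x / (1 + (alpha-1)*x)
y = 2.7*0.38 / (1 + (2.7-1)*0.38)
y = 1.026 / (1 + 0.646)
y = 1.026 / 1.646
y = 0.6233


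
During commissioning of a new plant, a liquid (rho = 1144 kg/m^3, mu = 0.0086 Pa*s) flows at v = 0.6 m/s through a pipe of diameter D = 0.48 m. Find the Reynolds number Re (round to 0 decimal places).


Re = rho * v * D / mu
Re = 1144 * 0.6 * 0.48 / 0.0086
Re = 329.472 / 0.0086
Re = 38311


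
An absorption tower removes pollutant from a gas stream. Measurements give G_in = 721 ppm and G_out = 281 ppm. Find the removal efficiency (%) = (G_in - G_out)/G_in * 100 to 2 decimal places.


Efficiency = (G_in - G_out) / G_in * 100%
Efficiency = (721 - 281) / 721 * 100
Efficiency = 440 / 721 * 100
Efficiency = 61.03%


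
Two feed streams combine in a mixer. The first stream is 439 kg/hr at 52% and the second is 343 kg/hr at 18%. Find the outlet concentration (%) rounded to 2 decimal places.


Mass balance on solute: F1*x1 + F2*x2 = F3*x3
F3 = F1 + F2 = 439 + 343 = 782 kg/hr
x3 = (F1*x1 + F2*x2)/F3
x3 = (439*0.52 + 343*0.18) / 782
x3 = 37.09%


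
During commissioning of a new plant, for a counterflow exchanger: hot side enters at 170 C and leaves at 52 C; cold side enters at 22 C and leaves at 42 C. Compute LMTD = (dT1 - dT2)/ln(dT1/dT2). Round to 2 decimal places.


dT1 = Th_in - Tc_out = 170 - 42 = 128
dT2 = Th_out - Tc_in = 52 - 22 = 30
LMTD = (dT1 - dT2) / ln(dT1/dT2)
LMTD = (128 - 30) / ln(128/30)
LMTD = 67.55 K


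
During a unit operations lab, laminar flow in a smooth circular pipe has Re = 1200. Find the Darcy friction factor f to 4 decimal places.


f = 64 / Re
f = 64 / 1200
f = 0.0533


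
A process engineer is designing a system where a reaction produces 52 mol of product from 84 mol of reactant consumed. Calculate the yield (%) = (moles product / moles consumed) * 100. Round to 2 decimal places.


Yield = (moles product / moles consumed) * 100%
Yield = (52 / 84) * 100
Yield = 0.619 * 100
Yield = 61.90%


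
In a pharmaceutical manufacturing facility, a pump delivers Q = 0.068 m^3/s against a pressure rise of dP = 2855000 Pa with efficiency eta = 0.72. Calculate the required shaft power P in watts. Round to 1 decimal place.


P = Q * dP / eta
P = 0.068 * 2855000 / 0.72
P = 194140.0 / 0.72
P = 269638.9 W


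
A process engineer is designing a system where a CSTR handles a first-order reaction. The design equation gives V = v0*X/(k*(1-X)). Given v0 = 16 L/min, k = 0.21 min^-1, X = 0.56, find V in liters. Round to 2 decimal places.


V = v0 * X / (k * (1 - X))
V = 16 * 0.56 / (0.21 * (1 - 0.56))
V = 8.96 / (0.21 * 0.44)
V = 8.96 / 0.0924
V = 96.97 L


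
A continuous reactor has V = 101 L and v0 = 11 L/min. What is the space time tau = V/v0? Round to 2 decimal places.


tau = V / v0
tau = 101 / 11
tau = 9.18 min


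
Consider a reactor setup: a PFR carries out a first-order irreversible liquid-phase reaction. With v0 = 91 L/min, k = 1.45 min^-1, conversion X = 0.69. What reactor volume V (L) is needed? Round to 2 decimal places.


V = (v0/k) * ln(1/(1-X))
V = (91/1.45) * ln(1/(1-0.69))
V = 62.758621 * ln(3.225806)
V = 62.758621 * 1.171183
V = 73.50 L


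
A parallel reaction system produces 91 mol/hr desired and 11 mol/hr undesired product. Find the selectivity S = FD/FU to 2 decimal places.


S = desired product rate / undesired product rate
S = 91 / 11
S = 8.27


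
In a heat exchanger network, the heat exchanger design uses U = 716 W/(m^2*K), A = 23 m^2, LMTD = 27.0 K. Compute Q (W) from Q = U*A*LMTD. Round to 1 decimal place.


Q = U * A * LMTD
Q = 716 * 23 * 27.0
Q = 444636.0 W


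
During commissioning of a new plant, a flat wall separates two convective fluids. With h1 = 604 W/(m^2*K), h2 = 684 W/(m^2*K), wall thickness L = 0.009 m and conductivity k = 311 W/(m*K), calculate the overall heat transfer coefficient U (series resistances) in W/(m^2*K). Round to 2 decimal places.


1/U = 1/h1 + L/k + 1/h2
1/U = 1/604 + 0.009/311 + 1/684
1/U = 0.0016556291 + 2.89389e-05 + 0.0014619883
1/U = 0.0031465563
U = 317.81 W/(m^2*K)


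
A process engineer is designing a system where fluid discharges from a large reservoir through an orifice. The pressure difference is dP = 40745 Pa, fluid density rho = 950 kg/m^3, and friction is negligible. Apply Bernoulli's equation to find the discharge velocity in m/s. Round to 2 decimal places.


v = sqrt(2*dP/rho)
v = sqrt(2*40745/950)
v = sqrt(85.778947)
v = 9.26 m/s


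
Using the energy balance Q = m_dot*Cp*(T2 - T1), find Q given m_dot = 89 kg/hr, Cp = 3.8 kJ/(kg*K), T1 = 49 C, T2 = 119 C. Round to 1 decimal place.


Q = m_dot * Cp * (T2 - T1)
Q = 89 * 3.8 * (119 - 49)
Q = 89 * 3.8 * 70
Q = 23674.0 kJ/hr


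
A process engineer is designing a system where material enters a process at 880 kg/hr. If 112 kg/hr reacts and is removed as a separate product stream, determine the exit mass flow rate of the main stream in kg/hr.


Steady-state mass balance on the main outlet: F_out = F_in - F_removed
F_out = 880 - 112
F_out = 768 kg/hr


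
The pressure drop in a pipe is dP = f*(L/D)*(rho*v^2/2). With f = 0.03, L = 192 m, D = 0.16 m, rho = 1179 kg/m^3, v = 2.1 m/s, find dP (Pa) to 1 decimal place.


dP = f * (L/D) * (rho*v^2/2)
dP = 0.03 * (192/0.16) * (1179*2.1^2/2)
L/D = 1200.0
rho*v^2/2 = 1179*4.41/2 = 2599.695
dP = 0.03 * 1200.0 * 2599.695
dP = 93589.0 Pa


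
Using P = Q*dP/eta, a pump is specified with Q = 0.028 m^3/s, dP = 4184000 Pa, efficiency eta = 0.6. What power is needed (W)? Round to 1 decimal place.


P = Q * dP / eta
P = 0.028 * 4184000 / 0.6
P = 117152.0 / 0.6
P = 195253.3 W


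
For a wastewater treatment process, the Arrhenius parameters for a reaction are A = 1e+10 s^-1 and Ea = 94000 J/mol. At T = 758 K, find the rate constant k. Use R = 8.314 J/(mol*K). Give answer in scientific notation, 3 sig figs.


k = A * exp(-Ea/(R*T))
k = 1e+10 * exp(-94000 / (8.314 * 758))
k = 1e+10 * exp(-14.915871)
k = 3.33e+03


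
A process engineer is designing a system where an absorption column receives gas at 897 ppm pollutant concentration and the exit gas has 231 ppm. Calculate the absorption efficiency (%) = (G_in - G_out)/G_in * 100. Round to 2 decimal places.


Efficiency = (G_in - G_out) / G_in * 100%
Efficiency = (897 - 231) / 897 * 100
Efficiency = 666 / 897 * 100
Efficiency = 74.25%


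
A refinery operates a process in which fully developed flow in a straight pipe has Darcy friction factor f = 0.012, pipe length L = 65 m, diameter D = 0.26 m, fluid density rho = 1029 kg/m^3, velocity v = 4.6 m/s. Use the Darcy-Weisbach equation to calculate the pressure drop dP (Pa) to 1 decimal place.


dP = f * (L/D) * (rho*v^2/2)
dP = 0.012 * (65/0.26) * (1029*4.6^2/2)
L/D = 250.0
rho*v^2/2 = 1029*21.16/2 = 10886.82
dP = 0.012 * 250.0 * 10886.82
dP = 32660.5 Pa


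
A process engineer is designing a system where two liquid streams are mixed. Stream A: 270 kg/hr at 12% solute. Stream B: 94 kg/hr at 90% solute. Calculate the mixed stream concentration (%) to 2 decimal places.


Mass balance on solute: F1*x1 + F2*x2 = F3*x3
F3 = F1 + F2 = 270 + 94 = 364 kg/hr
x3 = (F1*x1 + F2*x2)/F3
x3 = (270*0.12 + 94*0.9) / 364
x3 = 32.14%


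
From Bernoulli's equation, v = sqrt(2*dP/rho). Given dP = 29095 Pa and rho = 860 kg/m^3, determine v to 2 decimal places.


v = sqrt(2*dP/rho)
v = sqrt(2*29095/860)
v = sqrt(67.662791)
v = 8.23 m/s


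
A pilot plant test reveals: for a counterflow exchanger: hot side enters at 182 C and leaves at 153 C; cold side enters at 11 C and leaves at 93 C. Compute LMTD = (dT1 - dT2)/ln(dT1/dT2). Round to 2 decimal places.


dT1 = Th_in - Tc_out = 182 - 93 = 89
dT2 = Th_out - Tc_in = 153 - 11 = 142
LMTD = (dT1 - dT2) / ln(dT1/dT2)
LMTD = (89 - 142) / ln(89/142)
LMTD = 113.44 K


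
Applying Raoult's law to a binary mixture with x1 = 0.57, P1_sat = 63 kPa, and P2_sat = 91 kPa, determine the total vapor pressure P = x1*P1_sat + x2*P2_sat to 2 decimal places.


P = x1*P1_sat + x2*P2_sat
x2 = 1 - x1 = 1 - 0.57 = 0.43
P = 0.57*63 + 0.43*91
P = 35.91 + 39.13
P = 75.04 kPa


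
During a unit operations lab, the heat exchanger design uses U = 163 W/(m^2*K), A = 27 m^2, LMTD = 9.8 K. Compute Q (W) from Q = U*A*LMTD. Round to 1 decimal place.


Q = U * A * LMTD
Q = 163 * 27 * 9.8
Q = 43129.8 W


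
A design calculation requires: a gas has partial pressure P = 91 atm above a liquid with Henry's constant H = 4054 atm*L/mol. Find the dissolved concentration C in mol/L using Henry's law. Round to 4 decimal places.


C = P / H
C = 91 / 4054
C = 0.0224 mol/L


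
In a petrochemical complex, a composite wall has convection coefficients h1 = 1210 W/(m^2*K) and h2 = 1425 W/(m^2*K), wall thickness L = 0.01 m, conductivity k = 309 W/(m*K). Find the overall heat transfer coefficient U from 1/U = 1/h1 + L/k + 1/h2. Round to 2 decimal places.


1/U = 1/h1 + L/k + 1/h2
1/U = 1/1210 + 0.01/309 + 1/1425
1/U = 0.0008264463 + 3.23625e-05 + 0.0007017544
1/U = 0.0015605632
U = 640.79 W/(m^2*K)


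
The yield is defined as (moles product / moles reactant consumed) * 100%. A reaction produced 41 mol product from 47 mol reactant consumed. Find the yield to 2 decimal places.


Yield = (moles product / moles consumed) * 100%
Yield = (41 / 47) * 100
Yield = 0.8723 * 100
Yield = 87.23%


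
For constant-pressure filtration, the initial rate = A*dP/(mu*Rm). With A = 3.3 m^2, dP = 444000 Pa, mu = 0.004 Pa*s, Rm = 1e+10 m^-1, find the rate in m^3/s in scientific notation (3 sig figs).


rate = A * dP / (mu * Rm)
rate = 3.3 * 444000 / (0.004 * 1e+10)
rate = 1465200.0 / 4.000e+07
rate = 3.66e-02 m^3/s


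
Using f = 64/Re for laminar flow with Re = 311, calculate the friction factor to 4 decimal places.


f = 64 / Re
f = 64 / 311
f = 0.2058


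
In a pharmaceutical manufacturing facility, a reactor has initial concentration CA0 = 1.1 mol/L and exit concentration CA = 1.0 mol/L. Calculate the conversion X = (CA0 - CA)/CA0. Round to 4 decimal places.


X = (CA0 - CA) / CA0
X = (1.1 - 1.0) / 1.1
X = 0.1 / 1.1
X = 0.0909
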